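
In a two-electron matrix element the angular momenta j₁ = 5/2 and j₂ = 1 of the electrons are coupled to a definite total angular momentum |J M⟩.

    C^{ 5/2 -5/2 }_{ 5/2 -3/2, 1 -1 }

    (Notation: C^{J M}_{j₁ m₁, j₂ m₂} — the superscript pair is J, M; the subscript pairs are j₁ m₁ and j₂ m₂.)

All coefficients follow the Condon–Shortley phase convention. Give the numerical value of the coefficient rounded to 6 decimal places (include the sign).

√[6·1!4!1!/7! · 1!4!0!2!0!5!] = √(1152/7)
  +(−1)^0/∏(0,1,4,0,0,1)! = 1/24  (running 1/24)
⟨..|..⟩ = √(1152/7)·(1/24) = +0.534522

+√(2/7) ≈ +0.534522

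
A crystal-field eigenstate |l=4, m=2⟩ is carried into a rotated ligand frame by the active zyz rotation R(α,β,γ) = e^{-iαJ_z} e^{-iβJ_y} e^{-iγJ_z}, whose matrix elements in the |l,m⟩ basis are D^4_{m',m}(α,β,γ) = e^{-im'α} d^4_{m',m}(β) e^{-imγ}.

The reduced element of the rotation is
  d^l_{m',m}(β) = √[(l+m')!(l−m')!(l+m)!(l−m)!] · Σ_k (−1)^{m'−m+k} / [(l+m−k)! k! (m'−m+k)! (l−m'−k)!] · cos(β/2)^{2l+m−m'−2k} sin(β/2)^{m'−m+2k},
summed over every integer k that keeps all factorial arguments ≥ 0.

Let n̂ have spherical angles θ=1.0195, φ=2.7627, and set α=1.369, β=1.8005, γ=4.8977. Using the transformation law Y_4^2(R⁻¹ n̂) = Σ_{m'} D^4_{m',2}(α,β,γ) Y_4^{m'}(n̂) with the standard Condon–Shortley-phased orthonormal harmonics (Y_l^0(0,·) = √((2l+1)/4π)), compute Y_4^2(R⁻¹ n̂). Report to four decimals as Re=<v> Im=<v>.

Need the full column D^4_{m',2} for m'=−4..4 at α=1.3690, β=1.8005, γ=4.8977.
cos(β/2)=0.621414, sin(β/2)=0.783482
d^4_{-4,2}: single k=6 term ⇒ +0.472625;  D = -0.180992+0.436596i
d^4_{-3,2}: k∈[5..6] ⇒ +0.795197 -0.421356 = +0.373840;  D = +0.309640+0.209474i
d^4_{-2,2}: k∈[4..6] ⇒ +0.842815 -1.071812 +0.141982 = -0.087014;  D = -0.062213+0.060837i
d^4_{-1,2}: k∈[3..5] ⇒ +0.630243 -1.502780 +0.477773 = -0.394764;  D = +0.213831+0.331836i
d^4_{0,2}: k∈[2..4] ⇒ +0.335325 -1.421449 +0.847342 = -0.238782;  D = +0.222569-0.086486i
d^4_{1,2}: k∈[1..3] ⇒ +0.118941 -0.945365 +1.001854 = +0.175430;  D = +0.029477+0.172936i
d^4_{2,2}: k∈[0..2] ⇒ +0.022236 -0.424157 +0.842815 = +0.440894;  D = +0.440655+0.014534i
d^4_{3,2}: k∈[0..1] ⇒ -0.104897 +0.500240 = +0.395343;  D = +0.091963-0.384499i
d^4_{4,2}: single k=0 term ⇒ +0.187036;  D = -0.169493-0.079084i
Y_4^{m'}(θ=1.0195,φ=2.7627) and Σ D·Y over m':
  (-0.1810+0.4366i)·(+0.0129+0.2327i)  (+0.3096+0.2095i)·(-0.1705-0.3677i)  (-0.0622+0.0608i)·(+0.1623+0.1536i)  (+0.2138+0.3318i)·(+0.2117+0.0843i)  (+0.2226-0.0865i)·(-0.2746+0.0000i)  (+0.0295+0.1729i)·(-0.2117+0.0843i)  (+0.4407+0.0145i)·(+0.1623-0.1536i)  (+0.0920-0.3845i)·(+0.1705-0.3677i)  (-0.1695-0.0791i)·(+0.0129-0.2327i)
Y_4^2(R⁻¹ n̂) = -0.236275-0.234077i

Re=-0.2363 Im=-0.2341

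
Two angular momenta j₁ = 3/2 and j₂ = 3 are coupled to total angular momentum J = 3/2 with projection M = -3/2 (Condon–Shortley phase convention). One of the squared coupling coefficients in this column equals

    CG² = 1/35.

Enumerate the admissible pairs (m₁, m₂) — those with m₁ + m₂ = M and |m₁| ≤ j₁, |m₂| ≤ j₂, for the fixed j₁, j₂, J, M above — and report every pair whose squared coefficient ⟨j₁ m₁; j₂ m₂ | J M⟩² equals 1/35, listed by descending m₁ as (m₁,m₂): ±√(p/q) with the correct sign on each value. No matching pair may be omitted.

(-3/2,0): −√(1/35)

Admissible pairs with m₁+m₂ = M = -3/2: (-3/2,0), (-1/2,-1), (1/2,-2), (3/2,-3)
  (m₁,m₂)=(3/2,-3): CG² = 4/7, CG = +√(4/7)
  (m₁,m₂)=(1/2,-2): CG² = 2/7, CG = −√(2/7)
  (m₁,m₂)=(-1/2,-1): CG² = 4/35, CG = +√(4/35)
  (m₁,m₂)=(-3/2,0): CG² = 1/35, CG = −√(1/35)   ← matches the target
Pairs with CG² = 1/35: (-3/2,0): −√(1/35)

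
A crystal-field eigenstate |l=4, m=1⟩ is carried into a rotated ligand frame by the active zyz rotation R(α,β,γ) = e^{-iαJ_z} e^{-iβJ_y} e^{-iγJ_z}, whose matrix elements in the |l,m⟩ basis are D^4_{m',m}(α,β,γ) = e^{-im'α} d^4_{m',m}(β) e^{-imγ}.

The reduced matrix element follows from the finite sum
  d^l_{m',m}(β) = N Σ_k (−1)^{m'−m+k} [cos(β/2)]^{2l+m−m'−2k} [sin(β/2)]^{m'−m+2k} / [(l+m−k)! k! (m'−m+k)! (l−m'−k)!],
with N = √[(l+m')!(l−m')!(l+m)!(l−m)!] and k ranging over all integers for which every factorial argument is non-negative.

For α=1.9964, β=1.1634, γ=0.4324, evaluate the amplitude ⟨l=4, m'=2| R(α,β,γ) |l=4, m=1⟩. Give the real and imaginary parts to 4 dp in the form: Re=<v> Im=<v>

First d^4_{2,1}(β=1.1634), then the phase factors e^{-i(2)α} and e^{-i(1)γ}:
With c≡cos(β/2)=0.835530 and s≡sin(β/2)=0.549445, N=[720·2·120·6]^{1/2}=1018.233765
k: max(0,(1)−(2))=0 … min(4+(1),4−(2))=2
  k=0: (−1)^1·1018.2338/(240)·0.8355^7·0.5494^1 = -0.662665
  k=1: (−1)^2·1018.2338/(48)·0.8355^5·0.5494^3 = +1.432811
  k=2: (−1)^3·1018.2338/(72)·0.8355^3·0.5494^5 = -0.413069
d^4_{2,1}(1.1634) = -0.662665 +1.432811 -0.413069 = +0.357077
Phases: e^{-i·(2)·1.9964}=-0.659076+0.752077i, e^{-i·(1)·0.4324}=+0.907963-0.419051i ⇒ D=-0.101145+0.342453i

Re=-0.1011 Im=0.3425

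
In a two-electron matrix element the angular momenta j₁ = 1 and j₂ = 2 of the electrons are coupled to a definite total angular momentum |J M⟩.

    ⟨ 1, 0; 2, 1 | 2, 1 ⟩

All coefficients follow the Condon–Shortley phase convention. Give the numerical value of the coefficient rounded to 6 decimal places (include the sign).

-0.408248  (= −√(1/6))

j₁+j₂−J=1  J+j₁−j₂=1  J−j₁+j₂=3  j₁+j₂+J+1=6
(j₁±m₁, j₂±m₂, J±M) = (1,1,3,1,3,1)
P² = 3/2
sum k=0..1:
  [0] +1/6 = 1/6
  [1] −1/2 = -1/2
S = -1/3
C² = P²·S² = 1/6 ; C = -0.408248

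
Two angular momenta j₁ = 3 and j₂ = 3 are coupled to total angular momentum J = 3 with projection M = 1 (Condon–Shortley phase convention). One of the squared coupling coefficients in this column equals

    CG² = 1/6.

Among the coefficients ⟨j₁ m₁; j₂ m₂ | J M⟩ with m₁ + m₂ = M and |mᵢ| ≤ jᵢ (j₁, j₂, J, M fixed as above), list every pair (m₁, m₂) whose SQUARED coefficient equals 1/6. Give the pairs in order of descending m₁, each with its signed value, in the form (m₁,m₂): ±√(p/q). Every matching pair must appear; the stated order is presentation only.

Admissible pairs with m₁+m₂ = M = 1: (-2,3), (-1,2), (0,1), (1,0), (2,-1), (3,-2)
  (m₁,m₂)=(3,-2): CG² = 1/3, CG = +√(1/3)
  (m₁,m₂)=(2,-1): CG² = 0/1, CG = 0
  (m₁,m₂)=(1,0): CG² = 1/6, CG = −√(1/6)   ← matches the target
  (m₁,m₂)=(0,1): CG² = 1/6, CG = +√(1/6)   ← matches the target
  (m₁,m₂)=(-1,2): CG² = 0/1, CG = 0
  (m₁,m₂)=(-2,3): CG² = 1/3, CG = −√(1/3)
Pairs with CG² = 1/6: (1,0): −√(1/6); (0,1): +√(1/6)

(1,0): −√(1/6); (0,1): +√(1/6)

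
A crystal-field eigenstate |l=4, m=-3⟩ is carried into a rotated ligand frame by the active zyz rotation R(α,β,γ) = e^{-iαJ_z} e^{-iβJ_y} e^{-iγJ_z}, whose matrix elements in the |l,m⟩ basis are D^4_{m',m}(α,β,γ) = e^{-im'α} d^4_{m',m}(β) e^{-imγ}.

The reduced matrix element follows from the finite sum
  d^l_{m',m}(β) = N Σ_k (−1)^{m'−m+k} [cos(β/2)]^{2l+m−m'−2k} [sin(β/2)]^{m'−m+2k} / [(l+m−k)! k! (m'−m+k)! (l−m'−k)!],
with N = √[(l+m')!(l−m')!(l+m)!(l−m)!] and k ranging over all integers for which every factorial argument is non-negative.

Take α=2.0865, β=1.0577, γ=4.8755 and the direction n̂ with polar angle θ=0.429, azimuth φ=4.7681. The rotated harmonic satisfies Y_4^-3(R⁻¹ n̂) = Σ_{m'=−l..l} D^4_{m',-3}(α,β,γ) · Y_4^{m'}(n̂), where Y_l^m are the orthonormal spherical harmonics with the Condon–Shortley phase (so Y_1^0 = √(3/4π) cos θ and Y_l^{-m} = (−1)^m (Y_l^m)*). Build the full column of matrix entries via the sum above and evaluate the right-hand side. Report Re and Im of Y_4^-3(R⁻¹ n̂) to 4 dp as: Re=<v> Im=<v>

Need the full column D^4_{m',-3} for m'=−4..4 at α=2.0865, β=1.0577, γ=4.8755.
cos(β/2)=0.863388, sin(β/2)=0.504541
d^4_{-4,-3}: single k=1 term ⇒ +0.510367;  D = -0.283713-0.424243i
d^4_{-3,-3}: k∈[0..1] ⇒ +0.308779 -0.738119 = -0.429340;  D = +0.192774-0.383628i
d^4_{-2,-3}: k∈[0..1] ⇒ -0.675152 +0.691678 = +0.016525;  D = +0.016505-0.000827i
d^4_{-1,-3}: k∈[0..1] ⇒ +0.836948 -0.476352 = +0.360596;  D = -0.193300-0.304409i
d^4_{0,-3}: k∈[0..1] ⇒ -0.729092 +0.248979 = -0.480113;  D = +0.225671-0.423770i
d^4_{1,-3}: k∈[0..1] ⇒ +0.476352 -0.097602 = +0.378750;  D = +0.378618-0.009987i
d^4_{2,-3}: k∈[0..1] ⇒ -0.236202 +0.026887 = -0.209315;  D = +0.107989+0.179308i
d^4_{3,-3}: k∈[0..1] ⇒ +0.086077 -0.004199 = +0.081878;  D = -0.040186+0.071337i
d^4_{4,-3}: single k=0 term ⇒ -0.020325;  D = -0.020325+0.000055i
Y_4^{m'}(θ=0.429,φ=4.7681) and Σ D·Y over m':
  (-0.2837-0.4242i)·(+0.0129-0.0029i)  (+0.1928-0.3836i)·(-0.0136-0.0808i)  (+0.0165-0.0008i)·(-0.2755+0.0308i)  (-0.1933-0.3044i)·(+0.0278+0.4983i)  (+0.2257-0.4238i)·(+0.2250+0.0000i)  (+0.3786-0.0100i)·(-0.0278+0.4983i)  (+0.1080+0.1793i)·(-0.2755-0.0308i)  (-0.0402+0.0713i)·(+0.0136-0.0808i)  (-0.0203+0.0001i)·(+0.0129+0.0029i)
Y_4^-3(R⁻¹ n̂) = +0.129229-0.074002i

Re=0.1292 Im=-0.0740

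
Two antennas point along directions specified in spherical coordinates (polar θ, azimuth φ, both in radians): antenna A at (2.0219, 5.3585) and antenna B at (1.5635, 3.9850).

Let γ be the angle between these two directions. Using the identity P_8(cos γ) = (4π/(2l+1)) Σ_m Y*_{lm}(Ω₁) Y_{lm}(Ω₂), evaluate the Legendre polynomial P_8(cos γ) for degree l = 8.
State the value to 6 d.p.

Summing Y*_{l m}(θ₁,φ₁)·Y_{l m}(θ₂,φ₂) over m ∈ [−8, 8]; prefactor 4π/(2·8+1) = 0.739198:
  m=-8: Y*=0.09778 - 0.19910j  Y=0.46082 - 0.23065j  product -0.00087 - 0.11430j
  m=-7: Y*=-0.42209 + 0.08101j  Y=-0.01397 - 0.00557j  product 0.00635 + 0.00122j
  m=-6: Y*=0.27459 + 0.24826j  Y=-0.12826 - 0.35351j  product 0.05254 - 0.12891j
  m=-5: Y*=-0.00277 + 0.03108j  Y=-0.00846 + 0.01565j  product -0.00046 - 0.00031j
  m=-4: Y*=0.30016 - 0.18700j  Y=-0.32873 + 0.07768j  product -0.08415 + 0.08479j
  m=-3: Y*=-0.13801 - 0.05314j  Y=0.01565 + 0.01097j  product -0.00158 - 0.00235j
  m=-2: Y*=-0.07817 - 0.27332j  Y=0.03727 + 0.31980j  product 0.08450 - 0.03519j
  m=-1: Y*=-0.12610 + 0.16722j  Y=0.01308 - 0.01470j  product 0.00081 + 0.00404j
  m=+0: Y*=-0.25639 + 0.00000j  Y=0.31743 + 0.00000j  product -0.08139 + 0.00000j
  m=+1: Y*=0.12610 + 0.16722j  Y=-0.01308 - 0.01470j  product 0.00081 - 0.00404j
  m=+2: Y*=-0.07817 + 0.27332j  Y=0.03727 - 0.31980j  product 0.08450 + 0.03519j
  m=+3: Y*=0.13801 - 0.05314j  Y=-0.01565 + 0.01097j  product -0.00158 + 0.00235j
  m=+4: Y*=0.30016 + 0.18700j  Y=-0.32873 - 0.07768j  product -0.08415 - 0.08479j
  m=+5: Y*=0.00277 + 0.03108j  Y=0.00846 + 0.01565j  product -0.00046 + 0.00031j
  m=+6: Y*=0.27459 - 0.24826j  Y=-0.12826 + 0.35351j  product 0.05254 + 0.12891j
  m=+7: Y*=0.42209 + 0.08101j  Y=0.01397 - 0.00557j  product 0.00635 - 0.00122j
  m=+8: Y*=0.09778 + 0.19910j  Y=0.46082 + 0.23065j  product -0.00087 + 0.11430j
Total Σ_m = 0.03289 + 0.00000j. Multiply by 0.739198: 0.02431 + 0.00000j. P_8(cos γ) = 0.024312

0.024312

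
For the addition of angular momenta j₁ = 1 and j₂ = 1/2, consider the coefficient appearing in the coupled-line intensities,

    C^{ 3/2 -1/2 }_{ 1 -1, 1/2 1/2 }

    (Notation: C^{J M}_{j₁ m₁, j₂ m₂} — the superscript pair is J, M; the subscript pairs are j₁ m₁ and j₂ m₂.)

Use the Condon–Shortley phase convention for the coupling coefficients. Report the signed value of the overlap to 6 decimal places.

+√(1/3) ≈ +0.577350

j₁+j₂−J=0  J+j₁−j₂=2  J−j₁+j₂=1  j₁+j₂+J+1=4
(j₁±m₁, j₂±m₂, J±M) = (0,2,1,0,1,2)
P² = 4/3
sum k=0..0:
  [0] +1/2 = 1/2
S = 1/2
C² = P²·S² = 1/3 ; C = +0.577350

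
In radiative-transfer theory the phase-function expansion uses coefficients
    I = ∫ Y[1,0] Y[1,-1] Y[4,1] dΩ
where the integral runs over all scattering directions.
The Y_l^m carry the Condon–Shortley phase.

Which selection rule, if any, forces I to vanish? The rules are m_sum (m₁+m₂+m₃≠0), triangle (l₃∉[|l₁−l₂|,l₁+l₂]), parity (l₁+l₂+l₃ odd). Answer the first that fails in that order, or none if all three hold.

triangle

Σmᵢ = 0  ✓
l₃∈[|l₁−l₂|,l₁+l₂]=[0,2] required, l₃=4 fails  ✗
Σlᵢ = 6 ⇒ even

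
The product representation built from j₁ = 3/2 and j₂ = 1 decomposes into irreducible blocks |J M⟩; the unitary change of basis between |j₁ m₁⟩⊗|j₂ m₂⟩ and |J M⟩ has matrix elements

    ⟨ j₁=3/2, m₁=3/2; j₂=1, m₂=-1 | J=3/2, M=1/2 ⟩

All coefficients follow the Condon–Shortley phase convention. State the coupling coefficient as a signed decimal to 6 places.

triangle: 1!×2!×1!/5! = 2/120
(j±m)!: 3!×0!×0!×2!×2!×1! = 24
prefactor² = (2J+1)×Δ×N² = 8/5
  k=0: +1/(0!×1!×0!×0!×2!×1!) = 1/2
Σ = 1/2  ⇒  CG² = 8/5×(1/2)² = 2/5
CG = +√(2/5) = +0.632456

+0.632456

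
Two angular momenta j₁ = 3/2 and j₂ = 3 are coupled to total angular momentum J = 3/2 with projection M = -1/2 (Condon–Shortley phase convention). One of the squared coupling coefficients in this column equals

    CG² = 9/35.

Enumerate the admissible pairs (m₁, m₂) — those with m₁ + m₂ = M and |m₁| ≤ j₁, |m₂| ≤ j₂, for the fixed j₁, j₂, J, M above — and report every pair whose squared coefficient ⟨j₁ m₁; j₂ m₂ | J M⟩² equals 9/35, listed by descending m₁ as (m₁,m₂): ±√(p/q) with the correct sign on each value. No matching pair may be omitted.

(-1/2,0): +√(9/35)

Admissible pairs with m₁+m₂ = M = -1/2: (-3/2,1), (-1/2,0), (1/2,-1), (3/2,-2)
  (m₁,m₂)=(3/2,-2): CG² = 2/7, CG = +√(2/7)
  (m₁,m₂)=(1/2,-1): CG² = 12/35, CG = −√(12/35)
  (m₁,m₂)=(-1/2,0): CG² = 9/35, CG = +√(9/35)   ← matches the target
  (m₁,m₂)=(-3/2,1): CG² = 4/35, CG = −√(4/35)
Pairs with CG² = 9/35: (-1/2,0): +√(9/35)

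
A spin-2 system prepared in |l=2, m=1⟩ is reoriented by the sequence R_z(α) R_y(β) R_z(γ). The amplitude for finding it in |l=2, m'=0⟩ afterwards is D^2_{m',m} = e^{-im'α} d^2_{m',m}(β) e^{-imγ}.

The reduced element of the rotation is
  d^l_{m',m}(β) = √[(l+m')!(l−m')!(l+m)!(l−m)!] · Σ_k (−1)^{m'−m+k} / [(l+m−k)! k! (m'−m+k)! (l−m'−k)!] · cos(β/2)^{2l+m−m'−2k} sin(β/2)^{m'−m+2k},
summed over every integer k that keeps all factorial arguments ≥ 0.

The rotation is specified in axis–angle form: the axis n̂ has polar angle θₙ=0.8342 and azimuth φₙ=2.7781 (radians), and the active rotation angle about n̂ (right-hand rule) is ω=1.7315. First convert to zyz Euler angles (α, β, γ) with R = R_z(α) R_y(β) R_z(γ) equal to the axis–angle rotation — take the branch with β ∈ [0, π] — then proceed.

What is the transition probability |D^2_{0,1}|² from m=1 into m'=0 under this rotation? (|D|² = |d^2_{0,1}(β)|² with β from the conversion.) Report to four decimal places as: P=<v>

Axis–angle → zyz. n̂ = (sinθₙcosφₙ, sinθₙsinφₙ, cosθₙ) = (-0.692359, +0.263370, +0.671771), ω = 1.7315.
R = I cosω + sinω [n̂]ₓ + (1−cosω) n̂n̂ᵀ gives
  R = [+0.396052, -0.874639, -0.279552; +0.451590, -0.079550, +0.888672; -0.799506, -0.478203, +0.363473]
β = atan2(√(R₁₃²+R₂₃²), R₃₃) = 1.198804; α = atan2(R₂₃, R₁₃) mod 2π = 1.875569; γ = atan2(R₃₂, −R₃₁) mod 2π = 5.744147
First d^2_{0,1}(β=1.1988), then the phase factors e^{-i(0)α} and e^{-i(1)γ}:
c=cos(1.198804/2)=0.825673, s=sin(1.198804/2)=0.564149; N=√[2·2·6·1]=4.898979
k∈{1,2} keeps every argument non-negative
  k=1: (−1)^0·4.8990/(2)·0.8257^3·0.5641^1 = +0.777846
  k=2: (−1)^1·4.8990/(2)·0.8257^1·0.5641^3 = -0.363132
d^2_{0,1}(1.1988) = +0.777846 -0.363132 = +0.414714
|D^2_{0,1}|² = |d^2_{0,1}(β)|² = (+0.414714)² = 0.171988 (the z-rotation phases have unit modulus)

P=0.1720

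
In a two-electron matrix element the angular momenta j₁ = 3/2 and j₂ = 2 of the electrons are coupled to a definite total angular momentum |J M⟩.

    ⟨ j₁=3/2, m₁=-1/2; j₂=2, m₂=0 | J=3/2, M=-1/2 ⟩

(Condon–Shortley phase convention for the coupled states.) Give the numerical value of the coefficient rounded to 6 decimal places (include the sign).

j₁+j₂−J=2  J+j₁−j₂=1  J−j₁+j₂=2  j₁+j₂+J+1=6
(j₁±m₁, j₂±m₂, J±M) = (1,2,2,2,1,2)
P² = 16/45
sum k=1..2:
  [1] −1/1 = -1
  [2] +1/4 = 1/4
S = -3/4
C² = P²·S² = 1/5 ; C = -0.447214

-0.447214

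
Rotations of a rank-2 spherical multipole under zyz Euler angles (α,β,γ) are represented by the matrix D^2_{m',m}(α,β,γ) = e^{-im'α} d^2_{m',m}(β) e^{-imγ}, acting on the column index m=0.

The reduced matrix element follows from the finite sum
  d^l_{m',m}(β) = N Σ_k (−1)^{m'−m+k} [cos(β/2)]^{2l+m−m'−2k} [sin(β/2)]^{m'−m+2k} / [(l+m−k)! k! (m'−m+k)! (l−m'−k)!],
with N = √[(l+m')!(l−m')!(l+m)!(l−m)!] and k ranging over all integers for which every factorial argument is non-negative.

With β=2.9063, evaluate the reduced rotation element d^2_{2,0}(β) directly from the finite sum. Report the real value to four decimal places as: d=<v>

d^2_{2,0}(β=2.9063) via the finite sum:
Half-angle: c=0.117375, s=0.993088. N=√(24·1·2·2)=9.797959
k: max(0,(0)−(2))=0 … min(2+(0),2−(2))=0
  k=0: (−1)^2·9.7980/(4)·0.1174^2·0.9931^2 = +0.033282
d^2_{2,0}(2.9063) = +0.033282

d=0.0333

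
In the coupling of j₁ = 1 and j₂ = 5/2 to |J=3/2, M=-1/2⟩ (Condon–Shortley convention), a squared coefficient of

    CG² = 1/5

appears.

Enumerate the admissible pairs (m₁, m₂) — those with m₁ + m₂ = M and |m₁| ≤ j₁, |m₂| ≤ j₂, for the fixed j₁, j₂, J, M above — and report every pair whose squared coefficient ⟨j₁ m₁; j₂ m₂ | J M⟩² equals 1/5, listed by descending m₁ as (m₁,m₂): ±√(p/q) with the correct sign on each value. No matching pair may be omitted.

Admissible pairs with m₁+m₂ = M = -1/2: (-1,1/2), (0,-1/2), (1,-3/2)
  (m₁,m₂)=(1,-3/2): CG² = 2/5, CG = +√(2/5)
  (m₁,m₂)=(0,-1/2): CG² = 2/5, CG = −√(2/5)
  (m₁,m₂)=(-1,1/2): CG² = 1/5, CG = +√(1/5)   ← matches the target
Pairs with CG² = 1/5: (-1,1/2): +√(1/5)

(-1,1/2): +√(1/5)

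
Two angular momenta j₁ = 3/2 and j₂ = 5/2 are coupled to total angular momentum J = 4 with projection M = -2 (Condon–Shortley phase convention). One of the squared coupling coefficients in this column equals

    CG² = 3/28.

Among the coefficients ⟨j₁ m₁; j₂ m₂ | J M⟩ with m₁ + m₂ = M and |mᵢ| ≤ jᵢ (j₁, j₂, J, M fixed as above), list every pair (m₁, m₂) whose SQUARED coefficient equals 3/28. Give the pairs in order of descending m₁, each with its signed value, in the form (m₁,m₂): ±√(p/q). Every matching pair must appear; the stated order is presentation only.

(1/2,-5/2): +√(3/28)

Admissible pairs with m₁+m₂ = M = -2: (-3/2,-1/2), (-1/2,-3/2), (1/2,-5/2)
  (m₁,m₂)=(1/2,-5/2): CG² = 3/28, CG = +√(3/28)   ← matches the target
  (m₁,m₂)=(-1/2,-3/2): CG² = 15/28, CG = +√(15/28)
  (m₁,m₂)=(-3/2,-1/2): CG² = 5/14, CG = +√(5/14)
Pairs with CG² = 3/28: (1/2,-5/2): +√(3/28)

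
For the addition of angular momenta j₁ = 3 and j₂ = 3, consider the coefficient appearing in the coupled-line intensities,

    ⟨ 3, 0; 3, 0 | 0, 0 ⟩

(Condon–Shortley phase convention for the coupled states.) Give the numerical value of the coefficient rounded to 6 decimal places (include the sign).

−√(1/7) ≈ -0.377964

√[1·6!0!0!/7! · 3!3!3!3!0!0!] = √(1296/7)
  +(−1)^3/∏(3,3,0,0,0,0)! = -1/36  (running -1/36)
⟨..|..⟩ = √(1296/7)·(-1/36) = -0.377964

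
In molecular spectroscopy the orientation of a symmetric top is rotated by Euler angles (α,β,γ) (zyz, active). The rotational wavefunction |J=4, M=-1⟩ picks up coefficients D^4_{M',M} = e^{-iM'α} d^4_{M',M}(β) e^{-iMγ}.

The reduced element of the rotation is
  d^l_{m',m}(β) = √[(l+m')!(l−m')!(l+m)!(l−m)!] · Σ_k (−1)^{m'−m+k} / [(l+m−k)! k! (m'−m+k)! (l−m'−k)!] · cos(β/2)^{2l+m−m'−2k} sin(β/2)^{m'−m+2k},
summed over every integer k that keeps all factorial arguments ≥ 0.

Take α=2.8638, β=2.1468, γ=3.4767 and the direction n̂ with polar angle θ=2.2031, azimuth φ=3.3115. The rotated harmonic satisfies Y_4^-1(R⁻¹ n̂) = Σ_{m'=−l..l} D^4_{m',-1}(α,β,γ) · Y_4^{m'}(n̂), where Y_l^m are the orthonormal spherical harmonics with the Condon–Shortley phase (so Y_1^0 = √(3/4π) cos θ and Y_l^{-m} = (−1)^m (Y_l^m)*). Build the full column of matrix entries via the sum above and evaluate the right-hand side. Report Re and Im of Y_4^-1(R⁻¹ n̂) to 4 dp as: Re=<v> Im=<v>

Need the full column D^4_{m',-1} for m'=−4..4 at α=2.8638, β=2.1468, γ=3.4767.
cos(β/2)=0.477139, sin(β/2)=0.878828
d^4_{-4,-1}: single k=3 term ⇒ +0.125612;  D = -0.089646+0.087988i
d^4_{-3,-1}: k∈[2..3] ⇒ +0.072335 -0.408991 = -0.336656;  D = -0.295722+0.160890i
d^4_{-2,-1}: k∈[1..3] ⇒ +0.020992 -0.356076 +0.805320 = +0.470237;  D = -0.458854+0.102839i
d^4_{-1,-1}: k∈[0..3] ⇒ +0.002686 -0.136700 +0.927505 -1.048848 = -0.255357;  D = -0.254938-0.014628i
d^4_{0,-1}: k∈[0..3] ⇒ -0.022128 +0.450404 -1.527988 +0.863946 = -0.235766;  D = +0.222651+0.077536i
d^4_{1,-1}: k∈[0..3] ⇒ +0.091133 -0.927505 +1.573272 -0.355820 = +0.381081;  D = +0.311718+0.219214i
d^4_{2,-1}: k∈[0..2] ⇒ -0.237384 +1.207981 -0.819611 = +0.150986;  D = -0.094951-0.117393i
d^4_{3,-1}: k∈[0..1] ⇒ +0.408991 -0.832498 = -0.423506;  D = -0.165822-0.389693i
d^4_{4,-1}: single k=0 term ⇒ -0.426136;  D = +0.052925+0.422836i
Y_4^{m'}(θ=2.2031,φ=3.3115) and Σ D·Y over m':
  (-0.0896+0.0880i)·(+0.1457-0.1178i)  (-0.2957+0.1609i)·(+0.3389-0.1895i)  (-0.4589+0.1028i)·(+0.2966-0.1048i)  (-0.2549-0.0146i)·(-0.1234+0.0212i)  (+0.2227+0.0775i)·(-0.3394+0.0000i)  (+0.3117+0.2192i)·(+0.1234+0.0212i)  (-0.0950-0.1174i)·(+0.2966+0.1048i)  (-0.1658-0.3897i)·(-0.3389-0.1895i)  (+0.0529+0.4228i)·(+0.1457+0.1178i)
Y_4^-1(R⁻¹ n̂) = -0.283305+0.402871i

Re=-0.2833 Im=0.4029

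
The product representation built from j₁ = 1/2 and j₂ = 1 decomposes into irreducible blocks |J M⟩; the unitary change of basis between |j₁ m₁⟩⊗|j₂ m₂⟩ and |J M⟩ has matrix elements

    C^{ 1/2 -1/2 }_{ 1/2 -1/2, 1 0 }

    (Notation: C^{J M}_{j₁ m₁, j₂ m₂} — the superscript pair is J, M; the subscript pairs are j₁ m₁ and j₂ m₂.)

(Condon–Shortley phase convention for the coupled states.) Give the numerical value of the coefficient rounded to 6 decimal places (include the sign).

-0.577350

√[2·1!0!1!/3! · 0!1!1!1!0!1!] = √(1/3)
  +(−1)^1/∏(1,0,0,0,0,1)! = -1  (running -1)
⟨..|..⟩ = √(1/3)·(-1) = -0.577350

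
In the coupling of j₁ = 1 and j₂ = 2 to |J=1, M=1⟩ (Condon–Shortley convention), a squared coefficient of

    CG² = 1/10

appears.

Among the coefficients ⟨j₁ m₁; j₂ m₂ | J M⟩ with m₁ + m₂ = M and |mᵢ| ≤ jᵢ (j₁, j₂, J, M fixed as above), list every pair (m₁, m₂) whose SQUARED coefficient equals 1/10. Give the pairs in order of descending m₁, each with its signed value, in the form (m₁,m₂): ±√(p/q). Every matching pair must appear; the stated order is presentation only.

Admissible pairs with m₁+m₂ = M = 1: (-1,2), (0,1), (1,0)
  (m₁,m₂)=(1,0): CG² = 1/10, CG = +√(1/10)   ← matches the target
  (m₁,m₂)=(0,1): CG² = 3/10, CG = −√(3/10)
  (m₁,m₂)=(-1,2): CG² = 3/5, CG = +√(3/5)
Pairs with CG² = 1/10: (1,0): +√(1/10)

(1,0): +√(1/10)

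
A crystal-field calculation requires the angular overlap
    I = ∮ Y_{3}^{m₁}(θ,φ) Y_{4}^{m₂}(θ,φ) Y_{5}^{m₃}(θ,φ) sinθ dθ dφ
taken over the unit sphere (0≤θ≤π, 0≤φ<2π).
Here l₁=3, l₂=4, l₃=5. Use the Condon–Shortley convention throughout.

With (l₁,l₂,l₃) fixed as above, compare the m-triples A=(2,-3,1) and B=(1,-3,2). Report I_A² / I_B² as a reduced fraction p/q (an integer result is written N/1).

Same 3,4,5: normalisation and zero-m 3j drop out of the ratio.
A: Δ: 2! 4! 6! / 13! → 1/180180; sum: t=0:+1/1440 t=1:−1/17280 = 11/17280; 3j²(3 4 5; 2 -3 1) = Δ·Π!·Σ² = 11/468  (sign +1)
B: Δ: 2! 4! 6! / 13! → 1/180180; sum: t=0:+1/960 t=1:−1/4320 = 7/8640; 3j²(3 4 5; 1 -3 2) = Δ·Π!·Σ² = 343/12870  (sign -1)
I_A²/I_B² = (11/468)/(343/12870) = 605/686

605/686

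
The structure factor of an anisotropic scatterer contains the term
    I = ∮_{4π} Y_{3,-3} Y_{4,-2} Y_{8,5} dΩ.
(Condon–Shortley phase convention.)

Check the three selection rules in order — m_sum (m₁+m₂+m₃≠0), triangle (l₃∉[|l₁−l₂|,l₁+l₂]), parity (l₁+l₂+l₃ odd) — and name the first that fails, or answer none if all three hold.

triangle

m₁+m₂+m₃ = -3 − 2 + 5 = 0  ✓
triangle: need |l₁−l₂| ≤ l₃ ≤ l₁+l₂ = [1,7]; l₃=8 is outside  ✗
parity: l₁+l₂+l₃ = 15 is odd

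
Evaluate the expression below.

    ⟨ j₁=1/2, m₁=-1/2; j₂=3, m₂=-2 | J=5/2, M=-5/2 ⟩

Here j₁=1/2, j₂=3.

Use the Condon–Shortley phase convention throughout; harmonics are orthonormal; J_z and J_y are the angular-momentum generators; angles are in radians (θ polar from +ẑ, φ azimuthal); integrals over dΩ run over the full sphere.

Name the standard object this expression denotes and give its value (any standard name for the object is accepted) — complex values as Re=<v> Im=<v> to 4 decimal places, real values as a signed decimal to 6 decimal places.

Clebsch–Gordan coefficient, −√(1/7) ≈ -0.377964

This is a Clebsch–Gordan (vector-coupling) coefficient.
√[6·1!0!5!/7! · 0!1!1!5!0!5!] = √(14400/7)
  +(−1)^1/∏(1,0,0,0,0,5)! = -1/120  (running -1/120)
⟨..|..⟩ = √(14400/7)·(-1/120) = -0.377964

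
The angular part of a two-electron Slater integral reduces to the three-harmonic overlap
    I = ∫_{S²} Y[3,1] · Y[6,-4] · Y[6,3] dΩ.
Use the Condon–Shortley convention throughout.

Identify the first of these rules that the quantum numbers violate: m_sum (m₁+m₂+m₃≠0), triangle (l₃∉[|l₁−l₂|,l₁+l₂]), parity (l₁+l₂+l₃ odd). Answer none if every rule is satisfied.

m₁+m₂+m₃ = 1 − 4 + 3 = 0  ✓
triangle: |3−6|=3 ≤ l₃=6 ≤ 3+6=9  ✓
parity: l₁+l₂+l₃ = 15 is odd  ✗

parity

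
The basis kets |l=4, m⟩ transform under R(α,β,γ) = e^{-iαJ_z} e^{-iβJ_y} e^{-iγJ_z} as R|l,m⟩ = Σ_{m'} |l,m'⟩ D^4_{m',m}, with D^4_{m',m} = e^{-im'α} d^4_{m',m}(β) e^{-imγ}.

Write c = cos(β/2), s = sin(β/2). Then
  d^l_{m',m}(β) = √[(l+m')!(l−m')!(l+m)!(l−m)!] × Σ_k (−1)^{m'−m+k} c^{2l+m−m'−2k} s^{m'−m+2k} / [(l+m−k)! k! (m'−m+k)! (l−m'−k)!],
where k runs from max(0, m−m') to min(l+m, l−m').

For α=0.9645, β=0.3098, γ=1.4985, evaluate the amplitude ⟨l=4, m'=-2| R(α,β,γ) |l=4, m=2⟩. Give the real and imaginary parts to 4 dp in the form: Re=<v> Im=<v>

Re=0.0038 Im=-0.0070

D^4_{-2,2}(0.9645,0.3098,1.4985) = e^{-i·-2·0.9645}·d^4_{-2,2}(0.3098)·e^{-i·2·1.4985}. Compute d first:
c=cos(0.309800/2)=0.988027, s=sin(0.309800/2)=0.154281; N=√[2·720·720·2]=1440.000000
The bounds max(0,m−m')=4 and min(l+m,l−m')=6 give 3 terms
  k=4: (−1)^0·1440.0000/(96)·0.9880^4·0.1543^4 = +0.008099
  k=5: (−1)^1·1440.0000/(120)·0.9880^2·0.1543^6 = -0.000158
  k=6: (−1)^2·1440.0000/(1440)·0.9880^0·0.1543^8 = +0.000000
d^4_{-2,2}(0.3098) = +0.008099 -0.000158 +0.000000 = +0.007941
Attach z-rotation phases: D = e^{-i(-2)(0.9645)}·(+0.007941)·e^{-i(2)(1.4985)} = +0.003827-0.006958i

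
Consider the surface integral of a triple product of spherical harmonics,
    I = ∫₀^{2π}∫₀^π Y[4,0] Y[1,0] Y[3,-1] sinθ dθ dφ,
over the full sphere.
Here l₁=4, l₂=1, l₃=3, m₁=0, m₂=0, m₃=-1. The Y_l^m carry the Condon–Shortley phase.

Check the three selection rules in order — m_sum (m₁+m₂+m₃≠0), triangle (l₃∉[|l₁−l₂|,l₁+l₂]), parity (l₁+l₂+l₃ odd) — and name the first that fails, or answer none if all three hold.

m_sum

azimuthal sum: 0 + 0 − 1 = -1  ✗
3 ≤ 3 ≤ 5 (triangle on l)
L = 4 + 1 + 3 = 8 (even)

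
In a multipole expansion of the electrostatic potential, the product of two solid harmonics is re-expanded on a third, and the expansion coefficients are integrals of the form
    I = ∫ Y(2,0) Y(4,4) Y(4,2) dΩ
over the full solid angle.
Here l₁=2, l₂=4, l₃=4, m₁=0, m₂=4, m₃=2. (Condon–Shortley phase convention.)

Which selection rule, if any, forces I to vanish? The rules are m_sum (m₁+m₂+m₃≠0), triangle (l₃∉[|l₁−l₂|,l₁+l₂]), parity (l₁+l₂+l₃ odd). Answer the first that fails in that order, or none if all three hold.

m_sum

azimuthal sum: 0 + 4 + 2 = 6  ✗
2 ≤ 4 ≤ 6 (triangle on l)
L = 2 + 4 + 4 = 10 (even)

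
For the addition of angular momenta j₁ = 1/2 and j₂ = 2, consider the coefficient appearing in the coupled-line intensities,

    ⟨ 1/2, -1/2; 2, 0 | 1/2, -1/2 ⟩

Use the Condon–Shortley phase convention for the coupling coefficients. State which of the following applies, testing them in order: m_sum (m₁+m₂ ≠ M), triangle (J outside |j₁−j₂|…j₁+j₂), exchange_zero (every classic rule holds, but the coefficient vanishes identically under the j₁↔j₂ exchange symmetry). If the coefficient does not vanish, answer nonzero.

triangle

m-sum: m₁+m₂ = -1/2+0 = -1/2, M = -1/2  ✓
triangle: need |j₁−j₂| ≤ J ≤ j₁+j₂, i.e. J ∈ [3/2, 5/2]; J = 1/2 is outside ✗ ⇒ coefficient is 0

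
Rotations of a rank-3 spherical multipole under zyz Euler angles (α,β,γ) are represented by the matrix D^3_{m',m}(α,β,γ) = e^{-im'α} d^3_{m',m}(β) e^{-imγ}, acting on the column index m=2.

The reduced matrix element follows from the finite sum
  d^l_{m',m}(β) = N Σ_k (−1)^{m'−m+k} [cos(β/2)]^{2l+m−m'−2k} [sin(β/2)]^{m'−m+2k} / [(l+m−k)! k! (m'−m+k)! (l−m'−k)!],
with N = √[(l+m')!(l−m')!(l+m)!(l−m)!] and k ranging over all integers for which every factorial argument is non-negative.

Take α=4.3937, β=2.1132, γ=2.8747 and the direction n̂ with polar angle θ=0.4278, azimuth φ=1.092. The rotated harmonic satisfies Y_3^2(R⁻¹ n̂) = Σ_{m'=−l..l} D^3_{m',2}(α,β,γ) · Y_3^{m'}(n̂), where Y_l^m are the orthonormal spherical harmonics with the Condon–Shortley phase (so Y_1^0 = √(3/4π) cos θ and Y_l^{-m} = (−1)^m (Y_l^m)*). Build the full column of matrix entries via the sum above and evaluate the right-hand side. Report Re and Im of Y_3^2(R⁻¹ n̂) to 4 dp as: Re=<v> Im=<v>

Re=-0.2617 Im=-0.0815

Need the full column D^3_{m',2} for m'=−3..3 at α=4.3937, β=2.1132, γ=2.8747.
cos(β/2)=0.491835, sin(β/2)=0.870688
d^3_{-3,2}: single k=5 term ⇒ +0.602849;  D = +0.247073+0.549893i
d^3_{-2,2}: k∈[4..5] ⇒ +0.695121 -0.435689 = +0.259432;  D = -0.258041+0.026827i
d^3_{-1,2}: k∈[3..4] ⇒ +0.496680 -0.778275 = -0.281595;  D = -0.060104+0.275106i
d^3_{0,2}: k∈[2..3] ⇒ +0.242977 -0.761466 = -0.518490;  D = -0.446361-0.263805i
d^3_{1,2}: k∈[1..2] ⇒ +0.079243 -0.496680 = -0.417437;  D = +0.314293-0.274725i
d^3_{2,2}: k∈[0..1] ⇒ +0.014155 -0.221806 = -0.207651;  D = +0.080793+0.191289i
d^3_{3,2}: single k=0 term ⇒ -0.061381;  D = -0.061180+0.004963i
Y_3^{m'}(θ=0.4278,φ=1.092) and Σ D·Y over m':
  (+0.2471+0.5499i)·(-0.0295+0.0040i)  (-0.2580+0.0268i)·(-0.0921-0.1309i)  (-0.0601+0.2751i)·(+0.1939-0.3736i)  (-0.4464-0.2638i)·(+0.3869+0.0000i)  (+0.3143-0.2747i)·(-0.1939-0.3736i)  (+0.0808+0.1913i)·(-0.0921+0.1309i)  (-0.0612+0.0050i)·(+0.0295+0.0040i)
Y_3^2(R⁻¹ n̂) = -0.261669-0.081486i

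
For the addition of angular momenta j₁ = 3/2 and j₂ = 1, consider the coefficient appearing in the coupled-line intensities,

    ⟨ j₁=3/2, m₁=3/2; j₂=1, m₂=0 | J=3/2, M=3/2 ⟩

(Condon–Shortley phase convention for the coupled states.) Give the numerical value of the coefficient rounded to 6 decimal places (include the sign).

+√(3/5) ≈ +0.774597

triangle: 1!·2!·1!/5! = 2/120
(j±m)!: 3!·0!·1!·1!·3!·0! = 36
prefactor² = (2J+1)·Δ·N² = 12/5
  k=0: +1/(0!·1!·0!·1!·2!·0!) = 1/2
Σ = 1/2  ⇒  CG² = 12/5·(1/2)² = 3/5
CG = +√(3/5) = +0.774597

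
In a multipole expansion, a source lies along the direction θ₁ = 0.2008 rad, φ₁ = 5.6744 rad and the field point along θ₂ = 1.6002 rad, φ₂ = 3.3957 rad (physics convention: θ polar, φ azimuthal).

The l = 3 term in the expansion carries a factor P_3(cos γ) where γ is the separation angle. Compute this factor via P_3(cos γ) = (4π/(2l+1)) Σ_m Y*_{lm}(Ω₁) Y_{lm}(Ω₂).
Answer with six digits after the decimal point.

0.227724

Summing Y*_{l m}(θ₁,φ₁)·Y_{l m}(θ₂,φ₂) over m ∈ [−3, 3]; prefactor 4π/(2·3+1) = 1.795196:
  m=-3: Y*=(-0.000837, -0.003203)  Y=(-0.301359, 0.287762)  product (0.001174, 0.000724)
  m=-2: Y*=(0.013781, -0.037380)  Y=(-0.026226, 0.014608)  product (0.000185, 0.001182)
  m=-1: Y*=(0.200997, -0.140118)  Y=(0.311316, -0.080855)  product (0.051244, -0.059873)
  m=+0: Y*=(0.658620, -0.000000)  Y=(0.032866, 0.000000)  product (0.021646, 0.000000)
  m=+1: Y*=(-0.200997, -0.140118)  Y=(-0.311316, -0.080855)  product (0.051244, 0.059873)
  m=+2: Y*=(0.013781, 0.037380)  Y=(-0.026226, -0.014608)  product (0.000185, -0.001182)
  m=+3: Y*=(0.000837, -0.003203)  Y=(0.301359, 0.287762)  product (0.001174, -0.000724)
Accumulated sum (0.126852, -0.000000); after 4π/(2l+1) scaling, (0.227724, -0.000000) ⇒ P_3 = 0.227724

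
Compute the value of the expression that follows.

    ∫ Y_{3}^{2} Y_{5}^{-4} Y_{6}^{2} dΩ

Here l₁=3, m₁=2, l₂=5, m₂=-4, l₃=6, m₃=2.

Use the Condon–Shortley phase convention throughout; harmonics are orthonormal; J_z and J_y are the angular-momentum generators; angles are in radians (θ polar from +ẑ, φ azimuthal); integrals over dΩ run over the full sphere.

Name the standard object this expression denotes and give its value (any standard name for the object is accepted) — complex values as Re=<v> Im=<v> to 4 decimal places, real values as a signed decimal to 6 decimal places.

This is a Gaunt coefficient — the integral of a triple product of spherical harmonics over the sphere.
Rules hold: Σm=0, L=14 even, 2≤6≤8.
N = 7·11·13 = 1001
Δ = 2!·4!·8!/15! = 1/675675
Racah Σ t=0..2: t=0:+1/8640 t=1:−1/2304 t=2:+1/8640 = -7/34560
⇒ 3j(3 5 6; 0 0 0)² = 7/429, sgn -1
Racah Σ t=0..1: t=0:+1/60480 t=1:−1/967680 = 1/64512
⇒ 3j(3 5 6; 2 -4 2)² = 15/1001, sgn +1
4πI² = N·(3j₀)²·(3jₘ)² = 35/143
I = -1·√(0.244755/4π) = -0.13956004

Gaunt coefficient, -0.139560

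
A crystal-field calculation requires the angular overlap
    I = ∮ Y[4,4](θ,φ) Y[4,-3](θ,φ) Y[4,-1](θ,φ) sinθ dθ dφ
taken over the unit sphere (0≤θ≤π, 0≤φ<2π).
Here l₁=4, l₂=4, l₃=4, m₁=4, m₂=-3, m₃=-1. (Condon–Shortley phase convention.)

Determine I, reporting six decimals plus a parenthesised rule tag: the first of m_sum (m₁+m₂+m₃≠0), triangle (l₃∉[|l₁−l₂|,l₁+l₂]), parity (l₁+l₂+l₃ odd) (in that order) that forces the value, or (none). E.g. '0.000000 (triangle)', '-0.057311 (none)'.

m-sum 0 ✓  L=12 even ✓  0≤4≤8 ✓
Π(2lᵢ+1) = 9×9×9 = 729
triangle coeff Δ(4,4,4) = 1/450450
Σ_t [0,4]: t=0:+1/13824 t=1:−1/216 t=2:+1/64 t=3:−1/216 t=4:+1/13824 = 5/768
(3j)²=18/1001 [(4 4 4; 0 0 0)], sign=+1
Σ_t [0,0]: t=0:+1/3456 = 1/3456
(3j)²=35/1287 [(4 4 4; 4 -3 -1)], sign=-1
⇒ 4πI² = 7290/20449
I = (-1)√(7290/20449/(4π)) = -0.16843130
No selection rule forces the value: the integral is nonzero (none).

-0.168431 (none)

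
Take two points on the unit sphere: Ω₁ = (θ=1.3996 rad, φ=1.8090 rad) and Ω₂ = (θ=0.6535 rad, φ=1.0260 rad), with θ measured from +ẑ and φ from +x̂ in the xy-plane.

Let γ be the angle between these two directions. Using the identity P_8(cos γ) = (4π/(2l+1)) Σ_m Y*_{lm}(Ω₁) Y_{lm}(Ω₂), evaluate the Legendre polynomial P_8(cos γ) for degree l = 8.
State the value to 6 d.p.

Term-by-term m-sum for l=8 (normalisation 4π/17 = 0.739198):
  m=-8: Y*=(-0.150552, 0.432704)  Y=(-0.003335, -0.009024)  product (0.004407, -0.000085)
  m=-7: Y*=(0.315356, 0.030568)  Y=(0.031287, -0.039331)  product (0.011069, -0.011447)
  m=-6: Y*=(0.027454, 0.192625)  Y=(0.159433, 0.020388)  product (0.000450, 0.031271)
  m=-5: Y*=(0.306543, -0.122358)  Y=(0.140407, 0.316439)  product (0.081760, 0.079822)
  m=-4: Y*=(0.055466, 0.078026)  Y=(-0.275768, 0.395920)  product (-0.046188, 0.000443)
  m=-3: Y*=(0.212563, -0.245007)  Y=(-0.327816, -0.020875)  product (-0.074796, 0.075880)
  m=-2: Y*=(0.044307, 0.022865)  Y=(0.066291, 0.126961)  product (0.000034, 0.007141)
  m=-1: Y*=(0.075289, -0.310071)  Y=(-0.211640, 0.349260)  product (0.092361, 0.091919)
  m=+0: Y*=(0.036159, -0.000000)  Y=(0.015519, 0.000000)  product (0.000561, 0.000000)
  m=+1: Y*=(-0.075289, -0.310071)  Y=(0.211640, 0.349260)  product (0.092361, -0.091919)
  m=+2: Y*=(0.044307, -0.022865)  Y=(0.066291, -0.126961)  product (0.000034, -0.007141)
  m=+3: Y*=(-0.212563, -0.245007)  Y=(0.327816, -0.020875)  product (-0.074796, -0.075880)
  m=+4: Y*=(0.055466, -0.078026)  Y=(-0.275768, -0.395920)  product (-0.046188, -0.000443)
  m=+5: Y*=(-0.306543, -0.122358)  Y=(-0.140407, 0.316439)  product (0.081760, -0.079822)
  m=+6: Y*=(0.027454, -0.192625)  Y=(0.159433, -0.020388)  product (0.000450, -0.031271)
  m=+7: Y*=(-0.315356, 0.030568)  Y=(-0.031287, -0.039331)  product (0.011069, 0.011447)
  m=+8: Y*=(-0.150552, -0.432704)  Y=(-0.003335, 0.009024)  product (0.004407, 0.000085)
Total Σ_m = (0.138755, -0.000000). Multiply by 0.739198: (0.102568, -0.000000). P_8(cos γ) = 0.102568

0.102568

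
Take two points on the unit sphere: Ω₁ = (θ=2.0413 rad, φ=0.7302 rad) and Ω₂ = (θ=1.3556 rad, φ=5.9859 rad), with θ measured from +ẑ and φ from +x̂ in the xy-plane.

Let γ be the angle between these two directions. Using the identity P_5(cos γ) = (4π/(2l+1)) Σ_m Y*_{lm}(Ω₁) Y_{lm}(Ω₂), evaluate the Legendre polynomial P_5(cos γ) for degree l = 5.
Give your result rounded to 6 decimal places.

Expand P_5 via completeness: Σ_{m} conj(Y_{5,m}) at Ω₁ times Y_{5,m} at Ω₂ —
  m=-5: (-0.227976, -0.127343) × (0.034805, 0.411549) = (0.044473, -0.098256)  (running Σ = (0.044473, -0.098256))
  m=-4: (0.409791, -0.091978) × (0.106330, 0.264943) = (0.067942, 0.098791)  (running Σ = (0.112415, 0.000535))
  m=-3: (-0.120904, 0.169426) × (-0.119427, -0.148006) = (0.039515, -0.002340)  (running Σ = (0.151931, -0.001804))
  m=-2: (0.025788, 0.232642) × (-0.246983, -0.167009) = (0.032484, -0.061765)  (running Σ = (0.184415, -0.063569))
  m=-1: (-0.210617, -0.188561) × (0.121247, 0.037146) = (-0.018532, -0.030686)  (running Σ = (0.165882, -0.094255))
  m=0: (-0.173630, -0.000000) × (0.298160, 0.000000) = (-0.051769, -0.000000)  (running Σ = (0.114113, -0.094255))
  m=1: (0.210617, -0.188561) × (-0.121247, 0.037146) = (-0.018532, 0.030686)  (running Σ = (0.095580, -0.063569))
  m=2: (0.025788, -0.232642) × (-0.246983, 0.167009) = (0.032484, 0.061765)  (running Σ = (0.128065, -0.001804))
  m=3: (0.120904, 0.169426) × (0.119427, -0.148006) = (0.039515, 0.002340)  (running Σ = (0.167580, 0.000535))
  m=4: (0.409791, 0.091978) × (0.106330, -0.264943) = (0.067942, -0.098791)  (running Σ = (0.235522, -0.098256))
  m=5: (0.227976, -0.127343) × (-0.034805, 0.411549) = (0.044473, 0.098256)  (running Σ = (0.279995, 0.000000))
Total Σ_m = (0.279995, 0.000000). Multiply by 1.142397: (0.319866, 0.000000). P_5(cos γ) = 0.319866

0.319866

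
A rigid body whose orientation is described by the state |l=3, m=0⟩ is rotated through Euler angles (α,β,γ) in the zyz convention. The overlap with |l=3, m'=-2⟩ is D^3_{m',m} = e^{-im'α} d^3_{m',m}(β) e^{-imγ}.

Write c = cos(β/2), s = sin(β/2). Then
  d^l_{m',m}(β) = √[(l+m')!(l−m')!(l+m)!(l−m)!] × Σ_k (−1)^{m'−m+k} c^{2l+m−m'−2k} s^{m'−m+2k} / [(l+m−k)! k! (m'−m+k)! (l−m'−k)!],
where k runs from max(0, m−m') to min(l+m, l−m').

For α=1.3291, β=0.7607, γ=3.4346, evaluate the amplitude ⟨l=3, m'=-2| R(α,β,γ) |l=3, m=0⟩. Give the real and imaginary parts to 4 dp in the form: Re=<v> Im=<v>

Re=-0.4174 Im=0.2191

Split into d^3_{-2,0}(β=0.7607) × two z-phases.
c=cos(0.760700/2)=0.928535, s=sin(0.760700/2)=0.371245; N=√[1·120·6·6]=65.726707
Admissible k: 2..3 (factorial args all ≥0)
  k=2: (−1)^0·65.7267/(12)·0.9285^4·0.3712^2 = +0.561146
  k=3: (−1)^1·65.7267/(12)·0.9285^2·0.3712^4 = -0.089702
d^3_{-2,0}(0.7607) = +0.561146 -0.089702 = +0.471444
D = (-0.885423+0.464786i)·(+0.471444)·(+1.000000+0.000000i) = -0.417427+0.219120i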